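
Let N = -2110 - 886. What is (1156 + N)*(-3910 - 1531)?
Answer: 10011440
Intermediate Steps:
N = -2996
(1156 + N)*(-3910 - 1531) = (1156 - 2996)*(-3910 - 1531) = -1840*(-5441) = 10011440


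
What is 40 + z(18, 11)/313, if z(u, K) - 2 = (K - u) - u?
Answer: 12497/313 ≈ 39.927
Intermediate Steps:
z(u, K) = 2 + K - 2*u (z(u, K) = 2 + ((K - u) - u) = 2 + (K - 2*u) = 2 + K - 2*u)
40 + z(18, 11)/313 = 40 + (2 + 11 - 2*18)/313 = 40 + (2 + 11 - 36)*(1/313) = 40 - 23*1/313 = 40 - 23/313 = 12497/313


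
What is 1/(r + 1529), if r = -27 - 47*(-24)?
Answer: 1/2630 ≈ 0.00038023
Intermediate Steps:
r = 1101 (r = -27 + 1128 = 1101)
1/(r + 1529) = 1/(1101 + 1529) = 1/2630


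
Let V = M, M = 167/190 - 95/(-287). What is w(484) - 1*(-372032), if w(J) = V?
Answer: 20286970939/54530 ≈ 3.7203e+5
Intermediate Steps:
M = 65979/54530 (M = 167*(1/190) - 95*(-1/287) = 167/190 + 95/287 = 65979/54530 ≈ 1.2100)
V = 65979/54530 ≈ 1.2100
w(J) = 65979/54530
w(484) - 1*(-372032) = 65979/54530 - 1*(-372032) = 65979/54530 + 372032 = 20286970939/54530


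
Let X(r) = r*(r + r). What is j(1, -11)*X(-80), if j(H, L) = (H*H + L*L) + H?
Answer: 1574400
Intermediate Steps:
X(r) = 2*r² (X(r) = r*(2*r) = 2*r²)
j(H, L) = H + H² + L² (j(H, L) = (H² + L²) + H = H + H² + L²)
j(1, -11)*X(-80) = (1 + 1² + (-11)²)*(2*(-80)²) = (1 + 1 + 121)*(2*6400) = 123*12800 = 1574400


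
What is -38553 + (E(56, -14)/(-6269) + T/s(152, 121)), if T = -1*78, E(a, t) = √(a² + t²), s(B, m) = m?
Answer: -4664991/121 - 14*√17/6269 ≈ -38554.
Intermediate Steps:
T = -78
-38553 + (E(56, -14)/(-6269) + T/s(152, 121)) = -38553 + (√(56² + (-14)²)/(-6269) - 78/121) = -38553 + (√(3136 + 196)*(-1/6269) - 78*1/121) = -38553 + (√3332*(-1/6269) - 78/121) = -38553 + ((14*√17)*(-1/6269) - 78/121) = -38553 + (-14*√17/6269 - 78/121) = -38553 + (-78/121 - 14*√17/6269) = -4664991/121 - 14*√17/6269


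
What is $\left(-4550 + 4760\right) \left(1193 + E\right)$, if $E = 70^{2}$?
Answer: $1279530$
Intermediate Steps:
$E = 4900$
$\left(-4550 + 4760\right) \left(1193 + E\right) = \left(-4550 + 4760\right) \left(1193 + 4900\right) = 210 \cdot 6093 = 1279530$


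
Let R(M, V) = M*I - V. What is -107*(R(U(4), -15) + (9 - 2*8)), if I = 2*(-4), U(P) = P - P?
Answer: -856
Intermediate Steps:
U(P) = 0
I = -8
R(M, V) = -V - 8*M (R(M, V) = M*(-8) - V = -8*M - V = -V - 8*M)
-107*(R(U(4), -15) + (9 - 2*8)) = -107*((-1*(-15) - 8*0) + (9 - 2*8)) = -107*((15 + 0) + (9 - 16)) = -107*(15 - 7) = -107*8 = -856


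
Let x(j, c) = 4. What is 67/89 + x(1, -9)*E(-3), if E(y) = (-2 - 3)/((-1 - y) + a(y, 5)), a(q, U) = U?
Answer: -1311/623 ≈ -2.1043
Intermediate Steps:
E(y) = -5/(4 - y) (E(y) = (-2 - 3)/((-1 - y) + 5) = -5/(4 - y))
67/89 + x(1, -9)*E(-3) = 67/89 + 4*(5/(-4 - 3)) = 67*(1/89) + 4*(5/(-7)) = 67/89 + 4*(5*(-1/7)) = 67/89 + 4*(-5/7) = 67/89 - 20/7 = -1311/623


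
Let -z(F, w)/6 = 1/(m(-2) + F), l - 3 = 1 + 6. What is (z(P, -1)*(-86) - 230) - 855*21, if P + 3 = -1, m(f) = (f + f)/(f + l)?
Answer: -54899/3 ≈ -18300.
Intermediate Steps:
l = 10 (l = 3 + (1 + 6) = 3 + 7 = 10)
m(f) = 2*f/(10 + f) (m(f) = (f + f)/(f + 10) = (2*f)/(10 + f) = 2*f/(10 + f))
P = -4 (P = -3 - 1 = -4)
z(F, w) = -6/(-1/2 + F) (z(F, w) = -6/(2*(-2)/(10 - 2) + F) = -6/(2*(-2)/8 + F) = -6/(2*(-2)*(1/8) + F) = -6/(-1/2 + F))
(z(P, -1)*(-86) - 230) - 855*21 = (-12/(-1 + 2*(-4))*(-86) - 230) - 855*21 = (-12/(-1 - 8)*(-86) - 230) - 17955 = (-12/(-9)*(-86) - 230) - 17955 = (-12*(-1/9)*(-86) - 230) - 17955 = ((4/3)*(-86) - 230) - 17955 = (-344/3 - 230) - 17955 = -1034/3 - 17955 = -54899/3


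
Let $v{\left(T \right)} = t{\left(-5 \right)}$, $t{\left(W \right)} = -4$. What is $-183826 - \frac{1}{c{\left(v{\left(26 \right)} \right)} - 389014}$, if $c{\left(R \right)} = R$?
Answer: $- \frac{71511622867}{389018} \approx -1.8383 \cdot 10^{5}$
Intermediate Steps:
$v{\left(T \right)} = -4$
$-183826 - \frac{1}{c{\left(v{\left(26 \right)} \right)} - 389014} = -183826 - \frac{1}{-4 - 389014} = -183826 - \frac{1}{-389018} = -183826 - - \frac{1}{389018} = -183826 + \frac{1}{389018} = - \frac{71511622867}{389018}$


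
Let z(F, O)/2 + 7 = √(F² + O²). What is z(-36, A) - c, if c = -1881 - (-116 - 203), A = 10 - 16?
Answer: 1548 + 12*√37 ≈ 1621.0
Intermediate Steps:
A = -6
z(F, O) = -14 + 2*√(F² + O²)
c = -1562 (c = -1881 - 1*(-319) = -1881 + 319 = -1562)
z(-36, A) - c = (-14 + 2*√((-36)² + (-6)²)) - 1*(-1562) = (-14 + 2*√(1296 + 36)) + 1562 = (-14 + 2*√1332) + 1562 = (-14 + 2*(6*√37)) + 1562 = (-14 + 12*√37) + 1562 = 1548 + 12*√37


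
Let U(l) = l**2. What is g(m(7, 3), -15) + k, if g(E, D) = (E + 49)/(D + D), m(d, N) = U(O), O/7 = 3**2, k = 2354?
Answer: 33301/15 ≈ 2220.1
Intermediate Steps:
O = 63 (O = 7*3**2 = 7*9 = 63)
m(d, N) = 3969 (m(d, N) = 63**2 = 3969)
g(E, D) = (49 + E)/(2*D) (g(E, D) = (49 + E)/((2*D)) = (49 + E)*(1/(2*D)) = (49 + E)/(2*D))
g(m(7, 3), -15) + k = (1/2)*(49 + 3969)/(-15) + 2354 = (1/2)*(-1/15)*4018 + 2354 = -2009/15 + 2354 = 33301/15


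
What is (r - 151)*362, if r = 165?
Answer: 5068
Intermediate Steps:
(r - 151)*362 = (165 - 151)*362 = 14*362 = 5068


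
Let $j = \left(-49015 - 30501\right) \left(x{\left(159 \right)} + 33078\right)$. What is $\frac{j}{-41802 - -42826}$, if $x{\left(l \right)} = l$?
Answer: $- \frac{660718323}{256} \approx -2.5809 \cdot 10^{6}$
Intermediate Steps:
$j = -2642873292$ ($j = \left(-49015 - 30501\right) \left(159 + 33078\right) = \left(-79516\right) 33237 = -2642873292$)
$\frac{j}{-41802 - -42826} = - \frac{2642873292}{-41802 - -42826} = - \frac{2642873292}{-41802 + 42826} = - \frac{2642873292}{1024} = \left(-2642873292\right) \frac{1}{1024} = - \frac{660718323}{256}$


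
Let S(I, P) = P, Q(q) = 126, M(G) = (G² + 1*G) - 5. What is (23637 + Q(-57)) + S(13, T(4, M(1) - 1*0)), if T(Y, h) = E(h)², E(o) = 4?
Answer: 23779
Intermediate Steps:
M(G) = -5 + G + G² (M(G) = (G² + G) - 5 = (G + G²) - 5 = -5 + G + G²)
T(Y, h) = 16 (T(Y, h) = 4² = 16)
(23637 + Q(-57)) + S(13, T(4, M(1) - 1*0)) = (23637 + 126) + 16 = 23763 + 16 = 23779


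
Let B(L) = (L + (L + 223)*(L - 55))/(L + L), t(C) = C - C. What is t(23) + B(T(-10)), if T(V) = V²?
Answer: 2927/40 ≈ 73.175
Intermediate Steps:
t(C) = 0
B(L) = (L + (-55 + L)*(223 + L))/(2*L) (B(L) = (L + (223 + L)*(-55 + L))/((2*L)) = (L + (-55 + L)*(223 + L))*(1/(2*L)) = (L + (-55 + L)*(223 + L))/(2*L))
t(23) + B(T(-10)) = 0 + (-12265 + (-10)²*(169 + (-10)²))/(2*((-10)²)) = 0 + (½)*(-12265 + 100*(169 + 100))/100 = 0 + (½)*(1/100)*(-12265 + 100*269) = 0 + (½)*(1/100)*(-12265 + 26900) = 0 + (½)*(1/100)*14635 = 0 + 2927/40 = 2927/40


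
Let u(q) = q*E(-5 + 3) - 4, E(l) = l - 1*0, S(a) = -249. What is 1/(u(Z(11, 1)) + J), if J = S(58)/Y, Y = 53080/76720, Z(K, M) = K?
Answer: -1327/512084 ≈ -0.0025914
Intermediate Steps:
Y = 1327/1918 (Y = 53080*(1/76720) = 1327/1918 ≈ 0.69187)
J = -477582/1327 (J = -249/1327/1918 = -249*1918/1327 = -477582/1327 ≈ -359.90)
E(l) = l (E(l) = l + 0 = l)
u(q) = -4 - 2*q (u(q) = q*(-5 + 3) - 4 = q*(-2) - 4 = -2*q - 4 = -4 - 2*q)
1/(u(Z(11, 1)) + J) = 1/((-4 - 2*11) - 477582/1327) = 1/((-4 - 22) - 477582/1327) = 1/(-26 - 477582/1327) = 1/(-512084/1327) = -1327/512084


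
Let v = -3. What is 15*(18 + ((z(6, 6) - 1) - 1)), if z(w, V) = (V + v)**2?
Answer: 375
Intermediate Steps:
z(w, V) = (-3 + V)**2 (z(w, V) = (V - 3)**2 = (-3 + V)**2)
15*(18 + ((z(6, 6) - 1) - 1)) = 15*(18 + (((-3 + 6)**2 - 1) - 1)) = 15*(18 + ((3**2 - 1) - 1)) = 15*(18 + ((9 - 1) - 1)) = 15*(18 + (8 - 1)) = 15*(18 + 7) = 15*25 = 375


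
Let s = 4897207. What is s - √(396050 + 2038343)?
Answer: 4897207 - √2434393 ≈ 4.8956e+6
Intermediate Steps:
s - √(396050 + 2038343) = 4897207 - √(396050 + 2038343) = 4897207 - √2434393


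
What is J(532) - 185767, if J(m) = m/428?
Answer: -19876936/107 ≈ -1.8577e+5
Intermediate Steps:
J(m) = m/428 (J(m) = m*(1/428) = m/428)
J(532) - 185767 = (1/428)*532 - 185767 = 133/107 - 185767 = -19876936/107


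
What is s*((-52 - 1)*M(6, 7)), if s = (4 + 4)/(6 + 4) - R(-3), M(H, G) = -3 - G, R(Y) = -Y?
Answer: -1166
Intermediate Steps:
s = -11/5 (s = (4 + 4)/(6 + 4) - (-1)*(-3) = 8/10 - 1*3 = 8*(⅒) - 3 = ⅘ - 3 = -11/5 ≈ -2.2000)
s*((-52 - 1)*M(6, 7)) = -11*(-52 - 1)*(-3 - 1*7)/5 = -(-583)*(-3 - 7)/5 = -(-583)*(-10)/5 = -11/5*530 = -1166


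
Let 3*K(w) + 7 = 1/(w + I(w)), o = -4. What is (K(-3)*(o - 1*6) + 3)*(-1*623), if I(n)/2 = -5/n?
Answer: -30527/3 ≈ -10176.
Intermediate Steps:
I(n) = -10/n (I(n) = 2*(-5/n) = -10/n)
K(w) = -7/3 + 1/(3*(w - 10/w))
(K(-3)*(o - 1*6) + 3)*(-1*623) = (((70 - 1*(-3)*(-1 + 7*(-3)))/(3*(-10 + (-3)²)))*(-4 - 1*6) + 3)*(-1*623) = (((70 - 1*(-3)*(-1 - 21))/(3*(-10 + 9)))*(-4 - 6) + 3)*(-623) = (((⅓)*(70 - 1*(-3)*(-22))/(-1))*(-10) + 3)*(-623) = (((⅓)*(-1)*(70 - 66))*(-10) + 3)*(-623) = (((⅓)*(-1)*4)*(-10) + 3)*(-623) = (-4/3*(-10) + 3)*(-623) = (40/3 + 3)*(-623) = (49/3)*(-623) = -30527/3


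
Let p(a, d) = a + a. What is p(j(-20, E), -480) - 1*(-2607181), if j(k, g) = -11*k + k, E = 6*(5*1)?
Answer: 2607581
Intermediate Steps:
E = 30 (E = 6*5 = 30)
j(k, g) = -10*k
p(a, d) = 2*a
p(j(-20, E), -480) - 1*(-2607181) = 2*(-10*(-20)) - 1*(-2607181) = 2*200 + 2607181 = 400 + 2607181 = 2607581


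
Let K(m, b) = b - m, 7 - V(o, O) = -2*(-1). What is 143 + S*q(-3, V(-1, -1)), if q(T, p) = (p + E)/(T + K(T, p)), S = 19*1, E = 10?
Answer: 200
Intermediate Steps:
V(o, O) = 5 (V(o, O) = 7 - (-2)*(-1) = 7 - 1*2 = 7 - 2 = 5)
S = 19
q(T, p) = (10 + p)/p (q(T, p) = (p + 10)/(T + (p - T)) = (10 + p)/p)
143 + S*q(-3, V(-1, -1)) = 143 + 19*((10 + 5)/5) = 143 + 19*((⅕)*15) = 143 + 19*3 = 143 + 57 = 200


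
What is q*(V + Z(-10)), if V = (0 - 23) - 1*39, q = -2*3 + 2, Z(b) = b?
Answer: 288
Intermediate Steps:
q = -4 (q = -6 + 2 = -4)
V = -62 (V = -23 - 39 = -62)
q*(V + Z(-10)) = -4*(-62 - 10) = -4*(-72) = 288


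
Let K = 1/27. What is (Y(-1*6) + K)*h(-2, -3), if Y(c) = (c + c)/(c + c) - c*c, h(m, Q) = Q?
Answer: 944/9 ≈ 104.89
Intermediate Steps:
K = 1/27 ≈ 0.037037
Y(c) = 1 - c² (Y(c) = (2*c)/((2*c)) - c² = (2*c)*(1/(2*c)) - c² = 1 - c²)
(Y(-1*6) + K)*h(-2, -3) = ((1 - (-1*6)²) + 1/27)*(-3) = ((1 - 1*(-6)²) + 1/27)*(-3) = ((1 - 1*36) + 1/27)*(-3) = ((1 - 36) + 1/27)*(-3) = (-35 + 1/27)*(-3) = -944/27*(-3) = 944/9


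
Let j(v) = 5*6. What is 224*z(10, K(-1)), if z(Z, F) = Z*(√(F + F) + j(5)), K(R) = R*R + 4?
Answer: 67200 + 2240*√10 ≈ 74284.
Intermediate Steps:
K(R) = 4 + R² (K(R) = R² + 4 = 4 + R²)
j(v) = 30
z(Z, F) = Z*(30 + √2*√F) (z(Z, F) = Z*(√(F + F) + 30) = Z*(√(2*F) + 30) = Z*(√2*√F + 30) = Z*(30 + √2*√F))
224*z(10, K(-1)) = 224*(10*(30 + √2*√(4 + (-1)²))) = 224*(10*(30 + √2*√(4 + 1))) = 224*(10*(30 + √2*√5)) = 224*(10*(30 + √10)) = 224*(300 + 10*√10) = 67200 + 2240*√10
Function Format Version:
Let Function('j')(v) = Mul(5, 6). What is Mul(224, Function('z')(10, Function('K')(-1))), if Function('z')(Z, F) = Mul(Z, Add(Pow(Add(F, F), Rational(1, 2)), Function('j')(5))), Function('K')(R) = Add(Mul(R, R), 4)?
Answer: Add(67200, Mul(2240, Pow(10, Rational(1, 2)))) ≈ 74284.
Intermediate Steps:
Function('K')(R) = Add(4, Pow(R, 2)) (Function('K')(R) = Add(Pow(R, 2), 4) = Add(4, Pow(R, 2)))
Function('j')(v) = 30
Function('z')(Z, F) = Mul(Z, Add(30, Mul(Pow(2, Rational(1, 2)), Pow(F, Rational(1, 2))))) (Function('z')(Z, F) = Mul(Z, Add(Pow(Add(F, F), Rational(1, 2)), 30)) = Mul(Z, Add(Pow(Mul(2, F), Rational(1, 2)), 30)) = Mul(Z, Add(Mul(Pow(2, Rational(1, 2)), Pow(F, Rational(1, 2))), 30)) = Mul(Z, Add(30, Mul(Pow(2, Rational(1, 2)), Pow(F, Rational(1, 2))))))
Mul(224, Function('z')(10, Function('K')(-1))) = Mul(224, Mul(10, Add(30, Mul(Pow(2, Rational(1, 2)), Pow(Add(4, Pow(-1, 2)), Rational(1, 2)))))) = Mul(224, Mul(10, Add(30, Mul(Pow(2, Rational(1, 2)), Pow(Add(4, 1), Rational(1, 2)))))) = Mul(224, Mul(10, Add(30, Mul(Pow(2, Rational(1, 2)), Pow(5, Rational(1, 2)))))) = Mul(224, Mul(10, Add(30, Pow(10, Rational(1, 2))))) = Mul(224, Add(300, Mul(10, Pow(10, Rational(1, 2))))) = Add(67200, Mul(2240, Pow(10, Rational(1, 2))))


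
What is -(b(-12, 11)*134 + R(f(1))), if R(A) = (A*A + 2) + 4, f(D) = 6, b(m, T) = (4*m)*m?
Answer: -77226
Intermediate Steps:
b(m, T) = 4*m²
R(A) = 6 + A² (R(A) = (A² + 2) + 4 = (2 + A²) + 4 = 6 + A²)
-(b(-12, 11)*134 + R(f(1))) = -((4*(-12)²)*134 + (6 + 6²)) = -((4*144)*134 + (6 + 36)) = -(576*134 + 42) = -(77184 + 42) = -1*77226 = -77226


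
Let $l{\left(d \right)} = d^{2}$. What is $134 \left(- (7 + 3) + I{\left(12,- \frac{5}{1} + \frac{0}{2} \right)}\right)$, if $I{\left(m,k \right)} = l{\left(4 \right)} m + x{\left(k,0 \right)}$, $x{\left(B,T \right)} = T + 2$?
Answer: $24656$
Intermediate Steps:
$x{\left(B,T \right)} = 2 + T$
$I{\left(m,k \right)} = 2 + 16 m$ ($I{\left(m,k \right)} = 4^{2} m + \left(2 + 0\right) = 16 m + 2 = 2 + 16 m$)
$134 \left(- (7 + 3) + I{\left(12,- \frac{5}{1} + \frac{0}{2} \right)}\right) = 134 \left(- (7 + 3) + \left(2 + 16 \cdot 12\right)\right) = 134 \left(\left(-1\right) 10 + \left(2 + 192\right)\right) = 134 \left(-10 + 194\right) = 134 \cdot 184 = 24656$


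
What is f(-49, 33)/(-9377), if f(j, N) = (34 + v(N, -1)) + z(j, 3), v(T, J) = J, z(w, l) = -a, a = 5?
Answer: -28/9377 ≈ -0.0029860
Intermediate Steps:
z(w, l) = -5 (z(w, l) = -1*5 = -5)
f(j, N) = 28 (f(j, N) = (34 - 1) - 5 = 33 - 5 = 28)
f(-49, 33)/(-9377) = 28/(-9377) = 28*(-1/9377) = -28/9377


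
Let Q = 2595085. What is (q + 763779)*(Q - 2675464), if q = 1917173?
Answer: -215492240808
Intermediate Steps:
(q + 763779)*(Q - 2675464) = (1917173 + 763779)*(2595085 - 2675464) = 2680952*(-80379) = -215492240808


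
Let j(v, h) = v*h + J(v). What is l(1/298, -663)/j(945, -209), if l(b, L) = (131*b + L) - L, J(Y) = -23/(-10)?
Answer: -655/294279023 ≈ -2.2258e-6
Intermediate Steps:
J(Y) = 23/10 (J(Y) = -23*(-1/10) = 23/10)
j(v, h) = 23/10 + h*v (j(v, h) = v*h + 23/10 = h*v + 23/10 = 23/10 + h*v)
l(b, L) = 131*b (l(b, L) = (L + 131*b) - L = 131*b)
l(1/298, -663)/j(945, -209) = (131/298)/(23/10 - 209*945) = (131*(1/298))/(23/10 - 197505) = 131/(298*(-1975027/10)) = (131/298)*(-10/1975027) = -655/294279023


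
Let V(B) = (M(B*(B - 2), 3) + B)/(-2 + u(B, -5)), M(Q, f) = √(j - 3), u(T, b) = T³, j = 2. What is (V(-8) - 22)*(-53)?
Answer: 299450/257 + 53*I/514 ≈ 1165.2 + 0.10311*I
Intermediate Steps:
M(Q, f) = I (M(Q, f) = √(2 - 3) = √(-1) = I)
V(B) = (I + B)/(-2 + B³)
(V(-8) - 22)*(-53) = ((I - 8)/(-2 + (-8)³) - 22)*(-53) = ((-8 + I)/(-2 - 512) - 22)*(-53) = ((-8 + I)/(-514) - 22)*(-53) = (-(-8 + I)/514 - 22)*(-53) = ((4/257 - I/514) - 22)*(-53) = (-5650/257 - I/514)*(-53) = 299450/257 + 53*I/514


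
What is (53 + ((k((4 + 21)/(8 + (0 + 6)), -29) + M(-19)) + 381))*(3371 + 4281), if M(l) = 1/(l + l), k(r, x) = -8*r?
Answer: 427123162/133 ≈ 3.2115e+6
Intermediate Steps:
M(l) = 1/(2*l)
(53 + ((k((4 + 21)/(8 + (0 + 6)), -29) + M(-19)) + 381))*(3371 + 4281) = (53 + ((-8*(4 + 21)/(8 + (0 + 6)) + (½)/(-19)) + 381))*(3371 + 4281) = (53 + ((-200/(8 + 6) + (½)*(-1/19)) + 381))*7652 = (53 + ((-200/14 - 1/38) + 381))*7652 = (53 + ((-8*25/14 - 1/38) + 381))*7652 = (53 + ((-100/7 - 1/38) + 381))*7652 = (53 + (-3807/266 + 381))*7652 = (53 + 97539/266)*7652 = (111637/266)*7652 = 427123162/133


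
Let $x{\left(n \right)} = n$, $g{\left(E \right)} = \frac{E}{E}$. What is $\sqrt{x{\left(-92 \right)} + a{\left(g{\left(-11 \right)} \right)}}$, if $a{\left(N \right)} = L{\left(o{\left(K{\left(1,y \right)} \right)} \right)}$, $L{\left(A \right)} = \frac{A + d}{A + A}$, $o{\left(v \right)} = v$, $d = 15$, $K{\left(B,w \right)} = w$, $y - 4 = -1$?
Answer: $i \sqrt{89} \approx 9.434 i$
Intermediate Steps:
$y = 3$ ($y = 4 - 1 = 3$)
$L{\left(A \right)} = \frac{15 + A}{2 A}$ ($L{\left(A \right)} = \frac{A + 15}{A + A} = \frac{15 + A}{2 A}$)
$g{\left(E \right)} = 1$
$a{\left(N \right)} = 3$ ($a{\left(N \right)} = \frac{15 + 3}{2 \cdot 3} = \frac{1}{2} \cdot \frac{1}{3} \cdot 18 = 3$)
$\sqrt{x{\left(-92 \right)} + a{\left(g{\left(-11 \right)} \right)}} = \sqrt{-92 + 3} = \sqrt{-89} = i \sqrt{89}$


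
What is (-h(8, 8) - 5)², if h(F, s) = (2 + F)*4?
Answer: 2025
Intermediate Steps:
h(F, s) = 8 + 4*F
(-h(8, 8) - 5)² = (-(8 + 4*8) - 5)² = (-(8 + 32) - 5)² = (-1*40 - 5)² = (-40 - 5)² = (-45)² = 2025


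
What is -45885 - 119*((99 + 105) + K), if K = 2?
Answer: -70399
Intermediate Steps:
-45885 - 119*((99 + 105) + K) = -45885 - 119*((99 + 105) + 2) = -45885 - 119*(204 + 2) = -45885 - 119*206 = -45885 - 1*24514 = -45885 - 24514 = -70399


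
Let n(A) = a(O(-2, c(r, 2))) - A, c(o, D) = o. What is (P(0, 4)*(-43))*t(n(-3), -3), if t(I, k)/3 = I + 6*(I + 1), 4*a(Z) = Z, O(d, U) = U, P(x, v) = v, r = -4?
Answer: -10320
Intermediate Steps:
a(Z) = Z/4
n(A) = -1 - A (n(A) = (¼)*(-4) - A = -1 - A)
t(I, k) = 18 + 21*I (t(I, k) = 3*(I + 6*(I + 1)) = 3*(I + 6*(1 + I)) = 3*(I + (6 + 6*I)) = 3*(6 + 7*I) = 18 + 21*I)
(P(0, 4)*(-43))*t(n(-3), -3) = (4*(-43))*(18 + 21*(-1 - 1*(-3))) = -172*(18 + 21*(-1 + 3)) = -172*(18 + 21*2) = -172*(18 + 42) = -172*60 = -10320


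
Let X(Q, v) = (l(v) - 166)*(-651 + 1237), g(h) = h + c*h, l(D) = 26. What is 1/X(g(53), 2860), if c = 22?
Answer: -1/82040 ≈ -1.2189e-5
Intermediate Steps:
g(h) = 23*h (g(h) = h + 22*h = 23*h)
X(Q, v) = -82040 (X(Q, v) = (26 - 166)*(-651 + 1237) = -140*586 = -82040)
1/X(g(53), 2860) = 1/(-82040) = -1/82040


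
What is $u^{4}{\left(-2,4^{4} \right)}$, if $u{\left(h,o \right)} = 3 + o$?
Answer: $4499860561$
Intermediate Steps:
$u^{4}{\left(-2,4^{4} \right)} = \left(3 + 4^{4}\right)^{4} = \left(3 + 256\right)^{4} = 259^{4} = 4499860561$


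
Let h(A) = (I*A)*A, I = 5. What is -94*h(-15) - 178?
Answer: -105928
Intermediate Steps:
h(A) = 5*A**2 (h(A) = (5*A)*A = 5*A**2)
-94*h(-15) - 178 = -470*(-15)**2 - 178 = -470*225 - 178 = -94*1125 - 178 = -105750 - 178 = -105928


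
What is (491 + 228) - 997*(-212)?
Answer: 212083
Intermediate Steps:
(491 + 228) - 997*(-212) = 719 + 211364 = 212083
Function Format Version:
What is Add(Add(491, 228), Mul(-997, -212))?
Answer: 212083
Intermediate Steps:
Add(Add(491, 228), Mul(-997, -212)) = Add(719, 211364) = 212083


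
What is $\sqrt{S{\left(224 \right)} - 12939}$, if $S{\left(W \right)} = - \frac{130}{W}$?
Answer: $\frac{i \sqrt{10144631}}{28} \approx 113.75 i$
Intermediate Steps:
$\sqrt{S{\left(224 \right)} - 12939} = \sqrt{- \frac{130}{224} - 12939} = \sqrt{\left(-130\right) \frac{1}{224} - 12939} = \sqrt{- \frac{65}{112} - 12939} = \sqrt{- \frac{1449233}{112}} = \frac{i \sqrt{10144631}}{28}$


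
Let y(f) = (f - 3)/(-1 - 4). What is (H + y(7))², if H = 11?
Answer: 2601/25 ≈ 104.04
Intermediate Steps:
y(f) = ⅗ - f/5 (y(f) = (-3 + f)/(-5) = (-3 + f)*(-⅕) = ⅗ - f/5)
(H + y(7))² = (11 + (⅗ - ⅕*7))² = (11 + (⅗ - 7/5))² = (11 - ⅘)² = (51/5)² = 2601/25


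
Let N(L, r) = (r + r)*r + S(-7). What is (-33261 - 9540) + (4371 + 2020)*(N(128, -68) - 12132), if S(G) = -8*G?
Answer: -18116549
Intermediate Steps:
N(L, r) = 56 + 2*r² (N(L, r) = (r + r)*r - 8*(-7) = (2*r)*r + 56 = 2*r² + 56 = 56 + 2*r²)
(-33261 - 9540) + (4371 + 2020)*(N(128, -68) - 12132) = (-33261 - 9540) + (4371 + 2020)*((56 + 2*(-68)²) - 12132) = -42801 + 6391*((56 + 2*4624) - 12132) = -42801 + 6391*((56 + 9248) - 12132) = -42801 + 6391*(9304 - 12132) = -42801 + 6391*(-2828) = -42801 - 18073748 = -18116549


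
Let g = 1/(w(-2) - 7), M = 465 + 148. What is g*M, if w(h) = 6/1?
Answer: -613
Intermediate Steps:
w(h) = 6 (w(h) = 6*1 = 6)
M = 613
g = -1 (g = 1/(6 - 7) = 1/(-1) = -1)
g*M = -1*613 = -613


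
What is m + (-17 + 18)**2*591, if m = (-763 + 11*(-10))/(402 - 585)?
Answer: 36342/61 ≈ 595.77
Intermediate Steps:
m = 291/61 (m = (-763 - 110)/(-183) = -873*(-1/183) = 291/61 ≈ 4.7705)
m + (-17 + 18)**2*591 = 291/61 + (-17 + 18)**2*591 = 291/61 + 1**2*591 = 291/61 + 1*591 = 291/61 + 591 = 36342/61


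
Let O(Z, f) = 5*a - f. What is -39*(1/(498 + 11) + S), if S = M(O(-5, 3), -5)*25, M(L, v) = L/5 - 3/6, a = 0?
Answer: 1091727/1018 ≈ 1072.4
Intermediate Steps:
O(Z, f) = -f (O(Z, f) = 5*0 - f = 0 - f = -f)
M(L, v) = -½ + L/5 (M(L, v) = L*(⅕) - 3*⅙ = L/5 - ½ = -½ + L/5)
S = -55/2 (S = (-½ + (-1*3)/5)*25 = (-½ + (⅕)*(-3))*25 = (-½ - ⅗)*25 = -11/10*25 = -55/2 ≈ -27.500)
-39*(1/(498 + 11) + S) = -39*(1/(498 + 11) - 55/2) = -39*(1/509 - 55/2) = -39*(-27993/1018) = 1091727/1018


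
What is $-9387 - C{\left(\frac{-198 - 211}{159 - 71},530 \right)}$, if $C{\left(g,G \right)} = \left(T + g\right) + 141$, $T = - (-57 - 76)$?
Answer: $- \frac{849759}{88} \approx -9656.3$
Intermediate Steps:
$T = 133$ ($T = \left(-1\right) \left(-133\right) = 133$)
$C{\left(g,G \right)} = 274 + g$ ($C{\left(g,G \right)} = \left(133 + g\right) + 141 = 274 + g$)
$-9387 - C{\left(\frac{-198 - 211}{159 - 71},530 \right)} = -9387 - \left(274 + \frac{-198 - 211}{159 - 71}\right) = -9387 - \left(274 - \frac{409}{88}\right) = -9387 - \frac{23703}{88} = - \frac{849759}{88}$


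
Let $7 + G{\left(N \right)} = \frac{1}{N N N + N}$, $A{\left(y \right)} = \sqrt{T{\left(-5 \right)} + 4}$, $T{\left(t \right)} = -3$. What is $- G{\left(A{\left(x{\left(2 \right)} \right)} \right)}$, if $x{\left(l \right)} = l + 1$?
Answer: $\frac{13}{2} \approx 6.5$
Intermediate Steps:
$x{\left(l \right)} = 1 + l$
$A{\left(y \right)} = 1$ ($A{\left(y \right)} = \sqrt{-3 + 4} = \sqrt{1} = 1$)
$G{\left(N \right)} = -7 + \frac{1}{N + N^{3}}$ ($G{\left(N \right)} = -7 + \frac{1}{N N N + N} = -7 + \frac{1}{N^{2} N + N} = -7 + \frac{1}{N^{3} + N} = -7 + \frac{1}{N + N^{3}}$)
$- G{\left(A{\left(x{\left(2 \right)} \right)} \right)} = - \frac{1 - 7 - 7 \cdot 1^{3}}{1 + 1^{3}} = - \frac{1 - 7 - 7}{1 + 1} = - \frac{1 - 7 - 7}{2} = - \frac{-13}{2} = \left(-1\right) \left(- \frac{13}{2}\right) = \frac{13}{2}$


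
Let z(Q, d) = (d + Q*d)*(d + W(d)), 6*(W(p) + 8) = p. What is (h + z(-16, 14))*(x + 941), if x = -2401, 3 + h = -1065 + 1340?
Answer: 2157880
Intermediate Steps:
h = 272 (h = -3 + (-1065 + 1340) = -3 + 275 = 272)
W(p) = -8 + p/6
z(Q, d) = (-8 + 7*d/6)*(d + Q*d) (z(Q, d) = (d + Q*d)*(d + (-8 + d/6)) = (d + Q*d)*(-8 + 7*d/6) = (-8 + 7*d/6)*(d + Q*d))
(h + z(-16, 14))*(x + 941) = (272 + (1/6)*14*(-48 - 48*(-16) + 7*14 + 7*(-16)*14))*(-2401 + 941) = (272 + (1/6)*14*(-48 + 768 + 98 - 1568))*(-1460) = (272 + (1/6)*14*(-750))*(-1460) = (272 - 1750)*(-1460) = -1478*(-1460) = 2157880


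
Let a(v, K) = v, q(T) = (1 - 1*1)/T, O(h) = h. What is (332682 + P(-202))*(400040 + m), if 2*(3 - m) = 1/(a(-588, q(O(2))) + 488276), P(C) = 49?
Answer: 129829087868837077/975376 ≈ 1.3311e+11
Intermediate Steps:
q(T) = 0 (q(T) = (1 - 1)/T = 0/T = 0)
m = 2926127/975376 (m = 3 - 1/(2*(-588 + 488276)) = 3 - ½/487688 = 3 - ½*1/487688 = 3 - 1/975376 = 2926127/975376 ≈ 3.0000)
(332682 + P(-202))*(400040 + m) = (332682 + 49)*(400040 + 2926127/975376) = 332731*(390192341167/975376) = 129829087868837077/975376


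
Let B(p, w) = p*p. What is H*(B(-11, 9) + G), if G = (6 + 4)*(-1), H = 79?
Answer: 8769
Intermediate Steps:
B(p, w) = p²
G = -10 (G = 10*(-1) = -10)
H*(B(-11, 9) + G) = 79*((-11)² - 10) = 79*(121 - 10) = 79*111 = 8769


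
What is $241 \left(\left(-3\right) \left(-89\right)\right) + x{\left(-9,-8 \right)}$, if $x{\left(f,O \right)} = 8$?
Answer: $64355$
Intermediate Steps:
$241 \left(\left(-3\right) \left(-89\right)\right) + x{\left(-9,-8 \right)} = 241 \left(\left(-3\right) \left(-89\right)\right) + 8 = 241 \cdot 267 + 8 = 64347 + 8 = 64355$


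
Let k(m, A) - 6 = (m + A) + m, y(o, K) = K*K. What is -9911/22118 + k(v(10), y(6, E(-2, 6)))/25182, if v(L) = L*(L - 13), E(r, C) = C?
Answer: -13887607/30943082 ≈ -0.44881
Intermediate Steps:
y(o, K) = K²
v(L) = L*(-13 + L)
k(m, A) = 6 + A + 2*m (k(m, A) = 6 + ((m + A) + m) = 6 + ((A + m) + m) = 6 + (A + 2*m) = 6 + A + 2*m)
-9911/22118 + k(v(10), y(6, E(-2, 6)))/25182 = -9911/22118 + (6 + 6² + 2*(10*(-13 + 10)))/25182 = -9911*1/22118 + (6 + 36 + 2*(10*(-3)))*(1/25182) = -9911/22118 + (6 + 36 + 2*(-30))*(1/25182) = -9911/22118 + (6 + 36 - 60)*(1/25182) = -9911/22118 - 18*1/25182 = -9911/22118 - 1/1399 = -13887607/30943082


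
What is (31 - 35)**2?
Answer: 16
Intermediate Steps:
(31 - 35)**2 = (-4)**2 = 16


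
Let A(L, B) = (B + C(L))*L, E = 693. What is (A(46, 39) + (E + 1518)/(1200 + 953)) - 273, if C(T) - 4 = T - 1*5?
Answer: 7733634/2153 ≈ 3592.0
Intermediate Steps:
C(T) = -1 + T (C(T) = 4 + (T - 1*5) = 4 + (T - 5) = 4 + (-5 + T) = -1 + T)
A(L, B) = L*(-1 + B + L) (A(L, B) = (B + (-1 + L))*L = (-1 + B + L)*L = L*(-1 + B + L))
(A(46, 39) + (E + 1518)/(1200 + 953)) - 273 = (46*(-1 + 39 + 46) + (693 + 1518)/(1200 + 953)) - 273 = (46*84 + 2211/2153) - 273 = (3864 + 2211*(1/2153)) - 273 = (3864 + 2211/2153) - 273 = 8321403/2153 - 273 = 7733634/2153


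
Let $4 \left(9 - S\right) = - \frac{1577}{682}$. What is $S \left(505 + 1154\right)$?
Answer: $\frac{43348011}{2728} \approx 15890.0$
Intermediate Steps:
$S = \frac{26129}{2728}$ ($S = 9 - \frac{\left(-1577\right) \frac{1}{682}}{4} = 9 - - \frac{1577}{2728} = 9 + \frac{1577}{2728} = \frac{26129}{2728} \approx 9.5781$)
$S \left(505 + 1154\right) = \frac{26129 \left(505 + 1154\right)}{2728} = \frac{26129}{2728} \cdot 1659 = \frac{43348011}{2728}$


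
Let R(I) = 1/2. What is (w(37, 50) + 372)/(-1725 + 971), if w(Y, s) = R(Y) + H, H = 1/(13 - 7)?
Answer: -43/87 ≈ -0.49425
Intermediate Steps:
H = ⅙ (H = 1/6 = ⅙ ≈ 0.16667)
R(I) = ½ (R(I) = 1*(½) = ½)
w(Y, s) = ⅔ (w(Y, s) = ½ + ⅙ = ⅔)
(w(37, 50) + 372)/(-1725 + 971) = (⅔ + 372)/(-1725 + 971) = (1118/3)/(-754) = (1118/3)*(-1/754) = -43/87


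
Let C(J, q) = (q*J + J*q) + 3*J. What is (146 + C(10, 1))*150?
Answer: 29400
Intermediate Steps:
C(J, q) = 3*J + 2*J*q (C(J, q) = (J*q + J*q) + 3*J = 2*J*q + 3*J = 3*J + 2*J*q)
(146 + C(10, 1))*150 = (146 + 10*(3 + 2*1))*150 = (146 + 10*(3 + 2))*150 = (146 + 10*5)*150 = (146 + 50)*150 = 196*150 = 29400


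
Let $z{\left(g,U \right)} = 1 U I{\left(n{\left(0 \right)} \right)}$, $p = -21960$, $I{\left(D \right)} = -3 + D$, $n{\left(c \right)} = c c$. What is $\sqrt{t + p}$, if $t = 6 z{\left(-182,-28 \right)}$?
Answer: $12 i \sqrt{149} \approx 146.48 i$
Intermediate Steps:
$n{\left(c \right)} = c^{2}$
$z{\left(g,U \right)} = - 3 U$ ($z{\left(g,U \right)} = 1 U \left(-3 + 0^{2}\right) = U \left(-3 + 0\right) = U \left(-3\right) = - 3 U$)
$t = 504$ ($t = 6 \left(\left(-3\right) \left(-28\right)\right) = 6 \cdot 84 = 504$)
$\sqrt{t + p} = \sqrt{504 - 21960} = \sqrt{-21456} = 12 i \sqrt{149}$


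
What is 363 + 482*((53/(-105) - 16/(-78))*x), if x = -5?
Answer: 296237/273 ≈ 1085.1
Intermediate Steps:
363 + 482*((53/(-105) - 16/(-78))*x) = 363 + 482*((53/(-105) - 16/(-78))*(-5)) = 363 + 482*((53*(-1/105) - 16*(-1/78))*(-5)) = 363 + 482*((-53/105 + 8/39)*(-5)) = 363 + 482*(-409/1365*(-5)) = 363 + 482*(409/273) = 363 + 197138/273 = 296237/273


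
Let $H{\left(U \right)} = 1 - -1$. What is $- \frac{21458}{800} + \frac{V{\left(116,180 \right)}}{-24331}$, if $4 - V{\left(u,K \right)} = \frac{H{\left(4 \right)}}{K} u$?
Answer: $- \frac{2349435451}{87591600} \approx -26.823$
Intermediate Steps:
$H{\left(U \right)} = 2$ ($H{\left(U \right)} = 1 + 1 = 2$)
$V{\left(u,K \right)} = 4 - \frac{2 u}{K}$ ($V{\left(u,K \right)} = 4 - \frac{1}{K} 2 u = 4 - \frac{2}{K} u = 4 - \frac{2 u}{K}$)
$- \frac{21458}{800} + \frac{V{\left(116,180 \right)}}{-24331} = - \frac{21458}{800} + \frac{4 - \frac{232}{180}}{-24331} = \left(-21458\right) \frac{1}{800} + \left(4 - 232 \cdot \frac{1}{180}\right) \left(- \frac{1}{24331}\right) = - \frac{10729}{400} + \left(4 - \frac{58}{45}\right) \left(- \frac{1}{24331}\right) = - \frac{10729}{400} + \frac{122}{45} \left(- \frac{1}{24331}\right) = - \frac{10729}{400} - \frac{122}{1094895} = - \frac{2349435451}{87591600}$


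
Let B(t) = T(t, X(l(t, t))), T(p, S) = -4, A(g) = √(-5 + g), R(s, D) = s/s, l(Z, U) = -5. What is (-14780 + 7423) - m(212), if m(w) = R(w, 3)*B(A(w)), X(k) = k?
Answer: -7353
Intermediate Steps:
R(s, D) = 1
B(t) = -4
m(w) = -4 (m(w) = 1*(-4) = -4)
(-14780 + 7423) - m(212) = (-14780 + 7423) - 1*(-4) = -7357 + 4 = -7353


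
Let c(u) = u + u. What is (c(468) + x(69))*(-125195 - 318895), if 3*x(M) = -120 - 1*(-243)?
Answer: -433875930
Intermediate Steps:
x(M) = 41 (x(M) = (-120 - 1*(-243))/3 = (-120 + 243)/3 = (⅓)*123 = 41)
c(u) = 2*u
(c(468) + x(69))*(-125195 - 318895) = (2*468 + 41)*(-125195 - 318895) = (936 + 41)*(-444090) = 977*(-444090) = -433875930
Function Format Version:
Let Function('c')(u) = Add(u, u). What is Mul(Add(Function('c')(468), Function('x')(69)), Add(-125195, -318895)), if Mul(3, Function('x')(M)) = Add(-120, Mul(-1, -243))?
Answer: -433875930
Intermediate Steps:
Function('x')(M) = 41 (Function('x')(M) = Mul(Rational(1, 3), Add(-120, Mul(-1, -243))) = Mul(Rational(1, 3), Add(-120, 243)) = Mul(Rational(1, 3), 123) = 41)
Function('c')(u) = Mul(2, u)
Mul(Add(Function('c')(468), Function('x')(69)), Add(-125195, -318895)) = Mul(Add(Mul(2, 468), 41), Add(-125195, -318895)) = Mul(Add(936, 41), -444090) = Mul(977, -444090) = -433875930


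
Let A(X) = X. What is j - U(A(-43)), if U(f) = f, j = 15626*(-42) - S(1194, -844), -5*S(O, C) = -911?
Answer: -3282156/5 ≈ -6.5643e+5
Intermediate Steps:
S(O, C) = 911/5 (S(O, C) = -1/5*(-911) = 911/5)
j = -3282371/5 (j = 15626*(-42) - 1*911/5 = -656292 - 911/5 = -3282371/5 ≈ -6.5647e+5)
j - U(A(-43)) = -3282371/5 - 1*(-43) = -3282371/5 + 43 = -3282156/5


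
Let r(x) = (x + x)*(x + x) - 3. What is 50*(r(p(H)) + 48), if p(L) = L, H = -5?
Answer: 7250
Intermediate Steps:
r(x) = -3 + 4*x² (r(x) = (2*x)*(2*x) - 3 = 4*x² - 3 = -3 + 4*x²)
50*(r(p(H)) + 48) = 50*((-3 + 4*(-5)²) + 48) = 50*((-3 + 4*25) + 48) = 50*((-3 + 100) + 48) = 50*(97 + 48) = 50*145 = 7250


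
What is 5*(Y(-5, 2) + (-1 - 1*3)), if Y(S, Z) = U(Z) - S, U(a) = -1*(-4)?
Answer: 25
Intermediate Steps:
U(a) = 4
Y(S, Z) = 4 - S
5*(Y(-5, 2) + (-1 - 1*3)) = 5*((4 - 1*(-5)) + (-1 - 1*3)) = 5*((4 + 5) + (-1 - 3)) = 5*(9 - 4) = 5*5 = 25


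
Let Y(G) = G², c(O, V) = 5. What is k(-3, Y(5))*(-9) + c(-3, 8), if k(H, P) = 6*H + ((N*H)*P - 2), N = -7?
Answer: -4540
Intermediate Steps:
k(H, P) = -2 + 6*H - 7*H*P (k(H, P) = 6*H + ((-7*H)*P - 2) = 6*H + (-7*H*P - 2) = 6*H + (-2 - 7*H*P) = -2 + 6*H - 7*H*P)
k(-3, Y(5))*(-9) + c(-3, 8) = (-2 + 6*(-3) - 7*(-3)*5²)*(-9) + 5 = (-2 - 18 - 7*(-3)*25)*(-9) + 5 = (-2 - 18 + 525)*(-9) + 5 = 505*(-9) + 5 = -4545 + 5 = -4540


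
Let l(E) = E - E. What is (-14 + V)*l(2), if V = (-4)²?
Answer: 0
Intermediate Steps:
l(E) = 0
V = 16
(-14 + V)*l(2) = (-14 + 16)*0 = 2*0 = 0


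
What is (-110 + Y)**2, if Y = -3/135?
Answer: 24512401/2025 ≈ 12105.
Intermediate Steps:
Y = -1/45 (Y = -3*1/135 = -1/45 ≈ -0.022222)
(-110 + Y)**2 = (-110 - 1/45)**2 = (-4951/45)**2 = 24512401/2025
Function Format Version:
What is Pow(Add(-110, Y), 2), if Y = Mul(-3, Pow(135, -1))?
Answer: Rational(24512401, 2025) ≈ 12105.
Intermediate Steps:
Y = Rational(-1, 45) (Y = Mul(-3, Rational(1, 135)) = Rational(-1, 45) ≈ -0.022222)
Pow(Add(-110, Y), 2) = Pow(Add(-110, Rational(-1, 45)), 2) = Pow(Rational(-4951, 45), 2) = Rational(24512401, 2025)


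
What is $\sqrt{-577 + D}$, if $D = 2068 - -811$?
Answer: $\sqrt{2302} \approx 47.979$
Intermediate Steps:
$D = 2879$ ($D = 2068 + 811 = 2879$)
$\sqrt{-577 + D} = \sqrt{-577 + 2879} = \sqrt{2302}$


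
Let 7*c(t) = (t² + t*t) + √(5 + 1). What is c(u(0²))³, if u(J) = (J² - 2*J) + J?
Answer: 6*√6/343 ≈ 0.042848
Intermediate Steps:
u(J) = J² - J
c(t) = √6/7 + 2*t²/7 (c(t) = ((t² + t*t) + √(5 + 1))/7 = ((t² + t²) + √6)/7 = (2*t² + √6)/7 = (√6 + 2*t²)/7 = √6/7 + 2*t²/7)
c(u(0²))³ = (√6/7 + 2*(0²*(-1 + 0²))²/7)³ = (√6/7 + 2*(0*(-1 + 0))²/7)³ = (√6/7 + 2*(0*(-1))²/7)³ = (√6/7 + (2/7)*0²)³ = (√6/7 + (2/7)*0)³ = (√6/7 + 0)³ = (√6/7)³ = 6*√6/343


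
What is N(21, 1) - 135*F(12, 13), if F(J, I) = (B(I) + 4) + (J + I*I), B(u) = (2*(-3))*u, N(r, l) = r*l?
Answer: -14424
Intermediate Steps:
N(r, l) = l*r
B(u) = -6*u
F(J, I) = 4 + J + I**2 - 6*I (F(J, I) = (-6*I + 4) + (J + I*I) = (4 - 6*I) + (J + I**2) = 4 + J + I**2 - 6*I)
N(21, 1) - 135*F(12, 13) = 1*21 - 135*(4 + 12 + 13**2 - 6*13) = 21 - 135*(4 + 12 + 169 - 78) = 21 - 135*107 = 21 - 14445 = -14424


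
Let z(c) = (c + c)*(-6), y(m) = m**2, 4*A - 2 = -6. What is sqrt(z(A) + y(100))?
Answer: 2*sqrt(2503) ≈ 100.06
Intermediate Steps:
A = -1 (A = 1/2 + (1/4)*(-6) = 1/2 - 3/2 = -1)
z(c) = -12*c (z(c) = (2*c)*(-6) = -12*c)
sqrt(z(A) + y(100)) = sqrt(-12*(-1) + 100**2) = sqrt(12 + 10000) = sqrt(10012) = 2*sqrt(2503)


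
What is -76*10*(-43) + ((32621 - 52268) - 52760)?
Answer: -39727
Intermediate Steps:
-76*10*(-43) + ((32621 - 52268) - 52760) = -760*(-43) + (-19647 - 52760) = 32680 - 72407 = -39727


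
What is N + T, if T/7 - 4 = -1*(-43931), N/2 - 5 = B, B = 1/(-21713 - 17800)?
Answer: 12152420713/39513 ≈ 3.0756e+5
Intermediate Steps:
B = -1/39513 (B = 1/(-39513) = -1/39513 ≈ -2.5308e-5)
N = 395128/39513 (N = 10 + 2*(-1/39513) = 10 - 2/39513 = 395128/39513 ≈ 10.000)
T = 307545 (T = 28 + 7*(-1*(-43931)) = 28 + 7*43931 = 28 + 307517 = 307545)
N + T = 395128/39513 + 307545 = 12152420713/39513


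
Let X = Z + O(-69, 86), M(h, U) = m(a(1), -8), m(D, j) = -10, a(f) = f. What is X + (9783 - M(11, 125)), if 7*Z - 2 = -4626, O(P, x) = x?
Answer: 64529/7 ≈ 9218.4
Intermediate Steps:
Z = -4624/7 (Z = 2/7 + (⅐)*(-4626) = 2/7 - 4626/7 = -4624/7 ≈ -660.57)
M(h, U) = -10
X = -4022/7 (X = -4624/7 + 86 = -4022/7 ≈ -574.57)
X + (9783 - M(11, 125)) = -4022/7 + (9783 - 1*(-10)) = -4022/7 + (9783 + 10) = -4022/7 + 9793 = 64529/7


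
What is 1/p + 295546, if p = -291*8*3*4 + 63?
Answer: 8237753657/27873 ≈ 2.9555e+5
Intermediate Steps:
p = -27873 (p = -6984*4 + 63 = -291*96 + 63 = -27936 + 63 = -27873)
1/p + 295546 = 1/(-27873) + 295546 = -1/27873 + 295546 = 8237753657/27873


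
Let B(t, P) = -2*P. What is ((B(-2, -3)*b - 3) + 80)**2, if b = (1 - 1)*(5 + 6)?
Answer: 5929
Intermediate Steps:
b = 0 (b = 0*11 = 0)
((B(-2, -3)*b - 3) + 80)**2 = ((-2*(-3)*0 - 3) + 80)**2 = ((6*0 - 3) + 80)**2 = ((0 - 3) + 80)**2 = (-3 + 80)**2 = 77**2 = 5929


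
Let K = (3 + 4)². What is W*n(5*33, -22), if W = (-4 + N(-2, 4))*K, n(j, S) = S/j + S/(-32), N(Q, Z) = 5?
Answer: 6517/240 ≈ 27.154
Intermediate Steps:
K = 49 (K = 7² = 49)
n(j, S) = -S/32 + S/j (n(j, S) = S/j + S*(-1/32) = S/j - S/32 = -S/32 + S/j)
W = 49 (W = (-4 + 5)*49 = 1*49 = 49)
W*n(5*33, -22) = 49*(-1/32*(-22) - 22/(5*33)) = 49*(11/16 - 22/165) = 49*(11/16 - 22*1/165) = 49*(11/16 - 2/15) = 49*(133/240) = 6517/240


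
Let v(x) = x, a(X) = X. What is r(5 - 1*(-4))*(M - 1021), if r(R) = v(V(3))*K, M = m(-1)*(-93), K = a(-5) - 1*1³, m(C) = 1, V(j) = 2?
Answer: 13368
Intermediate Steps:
K = -6 (K = -5 - 1*1³ = -5 - 1*1 = -5 - 1 = -6)
M = -93 (M = 1*(-93) = -93)
r(R) = -12 (r(R) = 2*(-6) = -12)
r(5 - 1*(-4))*(M - 1021) = -12*(-93 - 1021) = -12*(-1114) = 13368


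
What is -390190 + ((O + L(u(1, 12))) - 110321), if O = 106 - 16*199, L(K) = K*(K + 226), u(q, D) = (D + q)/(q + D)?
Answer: -503362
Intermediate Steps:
u(q, D) = 1 (u(q, D) = (D + q)/(D + q) = 1)
L(K) = K*(226 + K)
O = -3078 (O = 106 - 3184 = -3078)
-390190 + ((O + L(u(1, 12))) - 110321) = -390190 + ((-3078 + 1*(226 + 1)) - 110321) = -390190 + ((-3078 + 1*227) - 110321) = -390190 + ((-3078 + 227) - 110321) = -390190 + (-2851 - 110321) = -390190 - 113172 = -503362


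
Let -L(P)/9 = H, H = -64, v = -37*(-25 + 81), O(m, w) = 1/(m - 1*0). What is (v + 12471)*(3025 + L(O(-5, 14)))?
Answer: 37446799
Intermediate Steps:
O(m, w) = 1/m (O(m, w) = 1/(m + 0) = 1/m)
v = -2072 (v = -37*56 = -2072)
L(P) = 576 (L(P) = -9*(-64) = 576)
(v + 12471)*(3025 + L(O(-5, 14))) = (-2072 + 12471)*(3025 + 576) = 10399*3601 = 37446799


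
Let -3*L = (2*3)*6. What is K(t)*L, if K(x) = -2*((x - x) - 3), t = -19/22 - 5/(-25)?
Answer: -72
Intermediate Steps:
L = -12 (L = -2*3*6/3 = -2*6 = -⅓*36 = -12)
t = -73/110 (t = -19*1/22 - 5*(-1/25) = -19/22 + ⅕ = -73/110 ≈ -0.66364)
K(x) = 6 (K(x) = -2*(0 - 3) = -2*(-3) = 6)
K(t)*L = 6*(-12) = -72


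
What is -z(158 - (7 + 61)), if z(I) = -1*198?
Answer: 198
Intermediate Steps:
z(I) = -198
-z(158 - (7 + 61)) = -1*(-198) = 198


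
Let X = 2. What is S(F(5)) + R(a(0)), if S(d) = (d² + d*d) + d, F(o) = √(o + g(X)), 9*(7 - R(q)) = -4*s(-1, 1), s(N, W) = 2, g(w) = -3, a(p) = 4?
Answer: 107/9 + √2 ≈ 13.303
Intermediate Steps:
R(q) = 71/9 (R(q) = 7 - (-4)*2/9 = 7 - ⅑*(-8) = 7 + 8/9 = 71/9)
F(o) = √(-3 + o) (F(o) = √(o - 3) = √(-3 + o))
S(d) = d + 2*d² (S(d) = (d² + d²) + d = 2*d² + d = d + 2*d²)
S(F(5)) + R(a(0)) = √(-3 + 5)*(1 + 2*√(-3 + 5)) + 71/9 = √2*(1 + 2*√2) + 71/9 = 71/9 + √2*(1 + 2*√2)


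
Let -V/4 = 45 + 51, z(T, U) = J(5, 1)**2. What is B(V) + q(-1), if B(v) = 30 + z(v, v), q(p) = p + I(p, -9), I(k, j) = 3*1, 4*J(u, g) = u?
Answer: 537/16 ≈ 33.563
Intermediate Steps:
J(u, g) = u/4
I(k, j) = 3
z(T, U) = 25/16 (z(T, U) = ((1/4)*5)**2 = (5/4)**2 = 25/16)
q(p) = 3 + p (q(p) = p + 3 = 3 + p)
V = -384 (V = -4*(45 + 51) = -4*96 = -384)
B(v) = 505/16 (B(v) = 30 + 25/16 = 505/16)
B(V) + q(-1) = 505/16 + (3 - 1) = 505/16 + 2 = 537/16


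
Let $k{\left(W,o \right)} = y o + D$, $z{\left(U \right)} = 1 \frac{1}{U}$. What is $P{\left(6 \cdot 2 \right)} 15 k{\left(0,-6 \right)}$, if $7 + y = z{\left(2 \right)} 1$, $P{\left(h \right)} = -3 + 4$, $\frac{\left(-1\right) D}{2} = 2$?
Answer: $525$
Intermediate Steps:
$z{\left(U \right)} = \frac{1}{U}$
$D = -4$ ($D = \left(-2\right) 2 = -4$)
$P{\left(h \right)} = 1$
$y = - \frac{13}{2}$ ($y = -7 + \frac{1}{2} \cdot 1 = -7 + \frac{1}{2} = - \frac{13}{2} \approx -6.5$)
$k{\left(W,o \right)} = -4 - \frac{13 o}{2}$ ($k{\left(W,o \right)} = - \frac{13 o}{2} - 4 = -4 - \frac{13 o}{2}$)
$P{\left(6 \cdot 2 \right)} 15 k{\left(0,-6 \right)} = 1 \cdot 15 \left(-4 - -39\right) = 15 \left(-4 + 39\right) = 15 \cdot 35 = 525$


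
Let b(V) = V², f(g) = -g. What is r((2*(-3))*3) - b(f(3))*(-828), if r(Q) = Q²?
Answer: 7776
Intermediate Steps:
r((2*(-3))*3) - b(f(3))*(-828) = ((2*(-3))*3)² - (-1*3)²*(-828) = (-6*3)² - 1*(-3)²*(-828) = (-18)² - 1*9*(-828) = 324 - 9*(-828) = 324 + 7452 = 7776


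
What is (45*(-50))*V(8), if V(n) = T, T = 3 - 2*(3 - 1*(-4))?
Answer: 24750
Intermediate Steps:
T = -11 (T = 3 - 2*(3 + 4) = 3 - 2*7 = 3 - 14 = -11)
V(n) = -11
(45*(-50))*V(8) = (45*(-50))*(-11) = -2250*(-11) = 24750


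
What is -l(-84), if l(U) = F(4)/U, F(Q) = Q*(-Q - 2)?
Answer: -2/7 ≈ -0.28571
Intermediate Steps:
F(Q) = Q*(-2 - Q)
l(U) = -24/U (l(U) = (-1*4*(2 + 4))/U = (-1*4*6)/U = -24/U)
-l(-84) = -(-24)/(-84) = -(-24)*(-1)/84 = -1*2/7 = -2/7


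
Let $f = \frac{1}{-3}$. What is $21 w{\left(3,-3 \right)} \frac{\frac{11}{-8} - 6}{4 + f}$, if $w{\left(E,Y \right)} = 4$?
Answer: $- \frac{3717}{22} \approx -168.95$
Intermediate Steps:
$f = - \frac{1}{3} \approx -0.33333$
$21 w{\left(3,-3 \right)} \frac{\frac{11}{-8} - 6}{4 + f} = 21 \cdot 4 \frac{\frac{11}{-8} - 6}{4 - \frac{1}{3}} = 84 \frac{11 \left(- \frac{1}{8}\right) - 6}{\frac{11}{3}} = 84 \left(- \frac{11}{8} - 6\right) \frac{3}{11} = 84 \left(\left(- \frac{59}{8}\right) \frac{3}{11}\right) = 84 \left(- \frac{177}{88}\right) = - \frac{3717}{22}$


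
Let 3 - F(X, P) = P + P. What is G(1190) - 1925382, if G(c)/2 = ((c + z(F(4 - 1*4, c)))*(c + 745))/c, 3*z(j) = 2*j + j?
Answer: -229579827/119 ≈ -1.9292e+6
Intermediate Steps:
F(X, P) = 3 - 2*P (F(X, P) = 3 - (P + P) = 3 - 2*P)
z(j) = j (z(j) = (2*j + j)/3 = (3*j)/3 = j)
G(c) = 2*(3 - c)*(745 + c)/c (G(c) = 2*(((c + (3 - 2*c))*(c + 745))/c) = 2*(((3 - c)*(745 + c))/c) = 2*((3 - c)*(745 + c)/c) = 2*(3 - c)*(745 + c)/c)
G(1190) - 1925382 = (-1484 - 2*1190 + 4470/1190) - 1925382 = (-1484 - 2380 + 4470*(1/1190)) - 1925382 = (-1484 - 2380 + 447/119) - 1925382 = -459369/119 - 1925382 = -229579827/119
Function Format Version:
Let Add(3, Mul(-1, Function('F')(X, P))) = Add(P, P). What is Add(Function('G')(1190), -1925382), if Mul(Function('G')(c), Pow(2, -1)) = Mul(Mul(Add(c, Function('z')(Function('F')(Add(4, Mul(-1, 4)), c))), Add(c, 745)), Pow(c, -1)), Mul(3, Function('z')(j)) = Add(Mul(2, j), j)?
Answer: Rational(-229579827, 119) ≈ -1.9292e+6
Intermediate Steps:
Function('F')(X, P) = Add(3, Mul(-2, P)) (Function('F')(X, P) = Add(3, Mul(-1, Add(P, P))) = Add(3, Mul(-1, Mul(2, P))) = Add(3, Mul(-2, P)))
Function('z')(j) = j (Function('z')(j) = Mul(Rational(1, 3), Add(Mul(2, j), j)) = Mul(Rational(1, 3), Mul(3, j)) = j)
Function('G')(c) = Mul(2, Pow(c, -1), Add(3, Mul(-1, c)), Add(745, c)) (Function('G')(c) = Mul(2, Mul(Mul(Add(c, Add(3, Mul(-2, c))), Add(c, 745)), Pow(c, -1))) = Mul(2, Mul(Mul(Add(3, Mul(-1, c)), Add(745, c)), Pow(c, -1))) = Mul(2, Mul(Pow(c, -1), Add(3, Mul(-1, c)), Add(745, c))) = Mul(2, Pow(c, -1), Add(3, Mul(-1, c)), Add(745, c)))
Add(Function('G')(1190), -1925382) = Add(Add(-1484, Mul(-2, 1190), Mul(4470, Pow(1190, -1))), -1925382) = Add(Add(-1484, -2380, Mul(4470, Rational(1, 1190))), -1925382) = Add(Add(-1484, -2380, Rational(447, 119)), -1925382) = Add(Rational(-459369, 119), -1925382) = Rational(-229579827, 119)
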